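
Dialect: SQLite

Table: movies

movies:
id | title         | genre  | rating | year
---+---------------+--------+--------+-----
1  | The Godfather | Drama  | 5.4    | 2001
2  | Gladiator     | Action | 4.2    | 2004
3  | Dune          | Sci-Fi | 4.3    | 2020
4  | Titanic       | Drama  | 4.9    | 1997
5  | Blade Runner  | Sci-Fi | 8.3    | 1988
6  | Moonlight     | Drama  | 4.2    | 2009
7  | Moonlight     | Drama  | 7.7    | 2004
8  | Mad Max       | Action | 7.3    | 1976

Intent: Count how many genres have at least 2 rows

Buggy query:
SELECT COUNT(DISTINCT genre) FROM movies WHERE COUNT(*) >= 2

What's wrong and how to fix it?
Bug: COUNT(*) cannot appear in WHERE; the per-group count doesn't exist yet

Fix: Use a subquery that GROUPs and filters with HAVING, then count its rows

Corrected query:
SELECT COUNT(*) FROM (SELECT genre FROM movies GROUP BY genre HAVING COUNT(*) >= 2)

Result:
COUNT(*)
--------
3       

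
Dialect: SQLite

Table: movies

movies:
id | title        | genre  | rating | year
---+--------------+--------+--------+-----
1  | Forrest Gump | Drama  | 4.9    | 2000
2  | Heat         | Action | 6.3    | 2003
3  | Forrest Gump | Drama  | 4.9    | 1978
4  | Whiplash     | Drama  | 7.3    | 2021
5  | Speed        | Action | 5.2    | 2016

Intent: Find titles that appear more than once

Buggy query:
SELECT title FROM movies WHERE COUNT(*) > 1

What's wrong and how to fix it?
Bug: WHERE can't reference COUNT(*); aggregates are computed after WHERE

Fix: GROUP BY title, then filter groups with HAVING COUNT(*) > 1

Corrected query:
SELECT title FROM movies GROUP BY title HAVING COUNT(*) > 1

Result:
title       
------------
Forrest Gump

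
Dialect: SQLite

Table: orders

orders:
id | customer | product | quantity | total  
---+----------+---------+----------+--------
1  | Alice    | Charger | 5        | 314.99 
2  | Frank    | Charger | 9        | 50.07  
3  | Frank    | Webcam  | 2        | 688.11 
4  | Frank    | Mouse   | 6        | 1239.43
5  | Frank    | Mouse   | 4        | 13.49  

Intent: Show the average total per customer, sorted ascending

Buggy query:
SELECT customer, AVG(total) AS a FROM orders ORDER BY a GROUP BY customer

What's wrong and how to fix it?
Bug: ORDER BY appears before GROUP BY; SQL clause order requires GROUP BY first

Fix: Reorder: SELECT … FROM … GROUP BY … ORDER BY …

Corrected query:
SELECT customer, AVG(total) AS a FROM orders GROUP BY customer ORDER BY a

Result:
customer | a      
---------+--------
Alice    | 314.99 
Frank    | 497.775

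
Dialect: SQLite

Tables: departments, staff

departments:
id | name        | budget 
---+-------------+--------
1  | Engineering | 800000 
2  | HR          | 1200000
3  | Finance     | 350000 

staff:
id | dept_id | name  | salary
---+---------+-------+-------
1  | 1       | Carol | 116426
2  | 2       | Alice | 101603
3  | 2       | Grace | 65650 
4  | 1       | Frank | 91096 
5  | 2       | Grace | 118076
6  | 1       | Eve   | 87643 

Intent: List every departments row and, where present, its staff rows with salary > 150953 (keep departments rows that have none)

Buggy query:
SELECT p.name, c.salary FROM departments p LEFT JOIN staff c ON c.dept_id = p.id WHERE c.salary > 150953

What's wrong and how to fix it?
Bug: A WHERE condition on the right-hand table after LEFT JOIN drops unmatched parents

Fix: Put 'c.salary > 150953' in the JOIN's ON clause instead of WHERE

Corrected query:
SELECT p.name, c.salary FROM departments p LEFT JOIN staff c ON c.dept_id = p.id AND c.salary > 150953

Result:
name        | salary
------------+-------
Engineering | NULL  
HR          | NULL  
Finance     | NULL  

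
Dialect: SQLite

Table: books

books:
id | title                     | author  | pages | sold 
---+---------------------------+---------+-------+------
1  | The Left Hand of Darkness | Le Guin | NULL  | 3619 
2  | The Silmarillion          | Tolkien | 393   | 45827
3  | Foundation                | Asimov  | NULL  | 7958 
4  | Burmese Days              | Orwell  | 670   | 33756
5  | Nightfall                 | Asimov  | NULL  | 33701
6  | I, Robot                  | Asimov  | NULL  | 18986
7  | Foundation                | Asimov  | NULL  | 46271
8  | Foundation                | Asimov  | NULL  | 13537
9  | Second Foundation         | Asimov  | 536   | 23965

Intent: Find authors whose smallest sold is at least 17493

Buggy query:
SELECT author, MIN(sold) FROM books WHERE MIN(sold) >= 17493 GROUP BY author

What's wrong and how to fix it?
Bug: MIN() in WHERE is a misuse of aggregate

Fix: Use HAVING for the per-group MIN condition

Corrected query:
SELECT author, MIN(sold) FROM books GROUP BY author HAVING MIN(sold) >= 17493

Result:
author  | MIN(sold)
--------+----------
Orwell  | 33756    
Tolkien | 45827    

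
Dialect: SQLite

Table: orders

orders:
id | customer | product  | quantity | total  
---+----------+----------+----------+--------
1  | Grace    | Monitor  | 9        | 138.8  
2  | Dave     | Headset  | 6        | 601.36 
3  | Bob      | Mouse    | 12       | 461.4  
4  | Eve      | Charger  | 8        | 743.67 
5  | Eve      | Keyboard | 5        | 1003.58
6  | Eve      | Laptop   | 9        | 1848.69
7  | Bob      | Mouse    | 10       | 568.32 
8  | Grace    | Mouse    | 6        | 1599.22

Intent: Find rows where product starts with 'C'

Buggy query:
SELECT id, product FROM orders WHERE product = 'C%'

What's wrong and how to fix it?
Bug: '=' compares the literal string including the % character; pattern matching needs LIKE

Fix: Use LIKE for wildcard pattern matching

Corrected query:
SELECT id, product FROM orders WHERE product LIKE 'C%'

Result:
id | product
---+--------
4  | Charger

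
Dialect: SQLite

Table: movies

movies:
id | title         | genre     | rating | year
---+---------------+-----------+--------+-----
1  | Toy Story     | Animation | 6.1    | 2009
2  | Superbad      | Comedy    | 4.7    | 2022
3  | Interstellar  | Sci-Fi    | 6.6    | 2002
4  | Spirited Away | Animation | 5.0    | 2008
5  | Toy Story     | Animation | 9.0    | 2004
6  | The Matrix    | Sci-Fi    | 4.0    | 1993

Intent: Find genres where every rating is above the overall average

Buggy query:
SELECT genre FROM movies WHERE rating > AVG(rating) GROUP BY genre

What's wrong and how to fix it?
Bug: WHERE evaluates per row before aggregation, so AVG() is unavailable

Fix: Compute the overall average in a scalar subquery and compare each group's MIN against it in HAVING

Corrected query:
SELECT genre FROM movies GROUP BY genre HAVING MIN(rating) > (SELECT AVG(rating) FROM movies)

Result:
(no rows)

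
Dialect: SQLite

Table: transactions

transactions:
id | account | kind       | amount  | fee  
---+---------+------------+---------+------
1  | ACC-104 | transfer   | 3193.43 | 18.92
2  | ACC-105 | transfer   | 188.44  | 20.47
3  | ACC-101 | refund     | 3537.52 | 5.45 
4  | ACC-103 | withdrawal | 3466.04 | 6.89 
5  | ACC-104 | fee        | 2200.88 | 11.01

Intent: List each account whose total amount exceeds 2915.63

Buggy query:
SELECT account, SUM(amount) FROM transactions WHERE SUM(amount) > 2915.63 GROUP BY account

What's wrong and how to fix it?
Bug: Aggregate functions cannot appear in a WHERE clause

Fix: Move the aggregate condition to a HAVING clause

Corrected query:
SELECT account, SUM(amount) FROM transactions GROUP BY account HAVING SUM(amount) > 2915.63

Result:
account | SUM(amount)
--------+------------
ACC-101 | 3537.52    
ACC-103 | 3466.04    
ACC-104 | 5394.31    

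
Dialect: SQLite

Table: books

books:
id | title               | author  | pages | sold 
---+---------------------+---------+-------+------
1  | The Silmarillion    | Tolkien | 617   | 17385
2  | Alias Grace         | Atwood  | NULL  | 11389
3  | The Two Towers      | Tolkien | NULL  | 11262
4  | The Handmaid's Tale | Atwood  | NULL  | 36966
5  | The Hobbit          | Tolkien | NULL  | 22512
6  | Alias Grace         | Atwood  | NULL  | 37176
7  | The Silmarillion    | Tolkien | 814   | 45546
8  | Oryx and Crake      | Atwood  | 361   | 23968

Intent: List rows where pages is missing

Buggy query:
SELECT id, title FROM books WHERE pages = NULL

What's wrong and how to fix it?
Bug: '= NULL' is always unknown in SQL three-valued logic, so no rows match

Fix: Replace '= NULL' with 'IS NULL'

Corrected query:
SELECT id, title FROM books WHERE pages IS NULL

Result:
id | title              
---+--------------------
2  | Alias Grace        
3  | The Two Towers     
4  | The Handmaid's Tale
5  | The Hobbit         
6  | Alias Grace        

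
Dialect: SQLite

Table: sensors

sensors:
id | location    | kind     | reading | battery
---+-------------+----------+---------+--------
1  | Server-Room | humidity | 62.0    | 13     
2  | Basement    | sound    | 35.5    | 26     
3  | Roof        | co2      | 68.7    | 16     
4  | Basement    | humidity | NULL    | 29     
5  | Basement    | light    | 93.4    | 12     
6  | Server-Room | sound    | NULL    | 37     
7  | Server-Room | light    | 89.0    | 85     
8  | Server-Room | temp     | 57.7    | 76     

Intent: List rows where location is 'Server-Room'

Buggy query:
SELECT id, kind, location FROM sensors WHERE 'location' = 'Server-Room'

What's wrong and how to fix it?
Bug: 'location' in single quotes is a string literal, not the column; the comparison is literal-vs-literal and never true

Fix: Remove the quotes around the column name (or use double quotes for an identifier)

Corrected query:
SELECT id, kind, location FROM sensors WHERE location = 'Server-Room'

Result:
id | kind     | location   
---+----------+------------
1  | humidity | Server-Room
6  | sound    | Server-Room
7  | light    | Server-Room
8  | temp     | Server-Room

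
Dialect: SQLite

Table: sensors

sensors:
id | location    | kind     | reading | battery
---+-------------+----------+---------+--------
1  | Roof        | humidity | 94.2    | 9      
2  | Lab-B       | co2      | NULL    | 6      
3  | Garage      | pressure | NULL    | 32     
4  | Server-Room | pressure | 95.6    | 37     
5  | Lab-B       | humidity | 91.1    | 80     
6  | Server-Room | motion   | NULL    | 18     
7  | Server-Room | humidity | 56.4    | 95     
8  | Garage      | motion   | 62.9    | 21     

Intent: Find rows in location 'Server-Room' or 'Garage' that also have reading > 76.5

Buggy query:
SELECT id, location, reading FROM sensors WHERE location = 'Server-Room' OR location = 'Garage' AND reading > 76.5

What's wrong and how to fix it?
Bug: Without parentheses, AND is evaluated before OR, so the reading filter only applies to the 'Garage' branch

Fix: Add parentheses around the OR so the AND applies to both alternatives

Corrected query:
SELECT id, location, reading FROM sensors WHERE (location = 'Server-Room' OR location = 'Garage') AND reading > 76.5

Result:
id | location    | reading
---+-------------+--------
4  | Server-Room | 95.6   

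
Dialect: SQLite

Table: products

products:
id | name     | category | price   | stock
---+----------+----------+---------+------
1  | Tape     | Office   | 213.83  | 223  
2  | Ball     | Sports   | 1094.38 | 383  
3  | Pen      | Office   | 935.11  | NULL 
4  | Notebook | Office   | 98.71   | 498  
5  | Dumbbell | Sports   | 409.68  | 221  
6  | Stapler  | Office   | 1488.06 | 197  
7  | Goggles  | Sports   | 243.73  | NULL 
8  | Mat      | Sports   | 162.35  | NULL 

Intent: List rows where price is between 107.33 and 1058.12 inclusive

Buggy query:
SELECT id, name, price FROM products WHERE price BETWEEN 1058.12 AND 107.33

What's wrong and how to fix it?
Bug: The bounds are reversed; BETWEEN a AND b requires a <= b to match anything

Fix: Swap the bounds so the smaller value comes first

Corrected query:
SELECT id, name, price FROM products WHERE price BETWEEN 107.33 AND 1058.12

Result:
id | name     | price 
---+----------+-------
1  | Tape     | 213.83
3  | Pen      | 935.11
5  | Dumbbell | 409.68
7  | Goggles  | 243.73
8  | Mat      | 162.35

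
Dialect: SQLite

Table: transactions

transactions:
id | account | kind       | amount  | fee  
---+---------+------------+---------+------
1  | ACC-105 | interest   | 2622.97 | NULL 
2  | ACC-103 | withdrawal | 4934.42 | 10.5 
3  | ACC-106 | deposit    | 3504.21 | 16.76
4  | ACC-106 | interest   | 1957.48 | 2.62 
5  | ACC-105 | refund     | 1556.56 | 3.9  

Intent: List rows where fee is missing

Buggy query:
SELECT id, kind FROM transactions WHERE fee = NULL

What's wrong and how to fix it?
Bug: '= NULL' is always unknown in SQL three-valued logic, so no rows match

Fix: Use IS NULL to test for NULL

Corrected query:
SELECT id, kind FROM transactions WHERE fee IS NULL

Result:
id | kind    
---+---------
1  | interest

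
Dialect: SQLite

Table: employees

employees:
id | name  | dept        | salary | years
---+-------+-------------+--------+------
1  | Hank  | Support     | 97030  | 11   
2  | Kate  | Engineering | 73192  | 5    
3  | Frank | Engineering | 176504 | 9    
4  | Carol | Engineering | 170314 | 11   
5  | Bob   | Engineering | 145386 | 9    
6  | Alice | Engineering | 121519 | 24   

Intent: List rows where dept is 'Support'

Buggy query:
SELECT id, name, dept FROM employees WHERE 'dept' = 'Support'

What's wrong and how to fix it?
Bug: Single quotes denote string literals in SQL; the column name is being compared as a constant string

Fix: Reference the column as dept without single quotes

Corrected query:
SELECT id, name, dept FROM employees WHERE dept = 'Support'

Result:
id | name | dept   
---+------+--------
1  | Hank | Support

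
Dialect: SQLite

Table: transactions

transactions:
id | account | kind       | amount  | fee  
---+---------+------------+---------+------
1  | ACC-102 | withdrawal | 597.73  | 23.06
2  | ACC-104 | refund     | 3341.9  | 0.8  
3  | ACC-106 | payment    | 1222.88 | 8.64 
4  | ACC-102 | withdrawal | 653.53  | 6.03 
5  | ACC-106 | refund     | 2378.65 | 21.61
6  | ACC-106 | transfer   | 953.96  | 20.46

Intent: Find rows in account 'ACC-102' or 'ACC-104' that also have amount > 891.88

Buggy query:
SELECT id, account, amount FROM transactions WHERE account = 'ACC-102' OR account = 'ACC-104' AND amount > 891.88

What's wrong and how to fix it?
Bug: AND binds tighter than OR, so this parses as account = 'ACC-102' OR (account = 'ACC-104' AND amount > 891.88)

Fix: Group the OR with parentheses (or use IN), then AND the threshold

Corrected query:
SELECT id, account, amount FROM transactions WHERE (account = 'ACC-102' OR account = 'ACC-104') AND amount > 891.88

Result:
id | account | amount
---+---------+-------
2  | ACC-104 | 3341.9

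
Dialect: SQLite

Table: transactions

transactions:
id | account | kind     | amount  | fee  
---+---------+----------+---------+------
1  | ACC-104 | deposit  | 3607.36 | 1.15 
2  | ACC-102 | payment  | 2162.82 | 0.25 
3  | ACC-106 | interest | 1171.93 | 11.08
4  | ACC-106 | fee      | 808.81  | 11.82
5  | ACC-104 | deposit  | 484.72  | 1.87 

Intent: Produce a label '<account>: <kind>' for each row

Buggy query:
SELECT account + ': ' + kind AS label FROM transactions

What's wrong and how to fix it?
Bug: '+' is numeric addition; on text columns SQLite converts them to 0 instead of concatenating

Fix: Use the || operator for string concatenation

Corrected query:
SELECT account || ': ' || kind AS label FROM transactions

Result:
label            
-----------------
ACC-104: deposit 
ACC-102: payment 
ACC-106: interest
ACC-106: fee     
ACC-104: deposit 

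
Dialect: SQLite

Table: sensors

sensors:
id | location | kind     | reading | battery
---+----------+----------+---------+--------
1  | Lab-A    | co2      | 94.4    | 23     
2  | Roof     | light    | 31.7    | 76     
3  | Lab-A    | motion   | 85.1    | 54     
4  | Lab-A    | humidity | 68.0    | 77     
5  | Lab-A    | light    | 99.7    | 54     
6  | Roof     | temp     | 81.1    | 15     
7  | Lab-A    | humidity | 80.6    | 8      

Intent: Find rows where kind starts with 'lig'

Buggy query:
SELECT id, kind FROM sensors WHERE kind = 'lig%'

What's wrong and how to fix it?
Bug: '=' compares the literal string including the % character; pattern matching needs LIKE

Fix: Replace '=' with LIKE so 'lig%' is treated as a pattern

Corrected query:
SELECT id, kind FROM sensors WHERE kind LIKE 'lig%'

Result:
id | kind 
---+------
2  | light
5  | light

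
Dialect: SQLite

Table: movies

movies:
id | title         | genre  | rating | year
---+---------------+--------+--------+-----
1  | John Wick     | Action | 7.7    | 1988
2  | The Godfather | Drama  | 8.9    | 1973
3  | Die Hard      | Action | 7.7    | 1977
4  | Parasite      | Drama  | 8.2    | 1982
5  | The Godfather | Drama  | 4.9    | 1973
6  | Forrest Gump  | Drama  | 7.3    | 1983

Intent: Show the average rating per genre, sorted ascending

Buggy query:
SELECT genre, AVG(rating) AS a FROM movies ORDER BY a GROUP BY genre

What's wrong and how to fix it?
Bug: GROUP BY must precede ORDER BY

Fix: Move ORDER BY to the end, after GROUP BY

Corrected query:
SELECT genre, AVG(rating) AS a FROM movies GROUP BY genre ORDER BY a

Result:
genre  | a    
-------+------
Drama  | 7.325
Action | 7.7  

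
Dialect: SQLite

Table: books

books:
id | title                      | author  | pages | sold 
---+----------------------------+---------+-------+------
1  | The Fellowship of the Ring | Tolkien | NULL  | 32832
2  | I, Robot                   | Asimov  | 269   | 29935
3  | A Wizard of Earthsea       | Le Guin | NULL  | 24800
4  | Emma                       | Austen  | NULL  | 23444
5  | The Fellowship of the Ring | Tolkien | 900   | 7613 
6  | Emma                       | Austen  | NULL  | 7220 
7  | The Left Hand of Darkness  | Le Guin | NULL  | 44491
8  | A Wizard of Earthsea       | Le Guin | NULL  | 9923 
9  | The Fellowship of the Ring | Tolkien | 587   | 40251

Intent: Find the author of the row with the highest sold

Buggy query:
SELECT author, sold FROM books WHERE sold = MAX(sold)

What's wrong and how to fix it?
Bug: WHERE is evaluated per row; an aggregate over the whole table isn't defined there

Fix: Wrap MAX in a scalar subquery so WHERE compares against a single value

Corrected query:
SELECT author, sold FROM books WHERE sold = (SELECT MAX(sold) FROM books)

Result:
author  | sold 
--------+------
Le Guin | 44491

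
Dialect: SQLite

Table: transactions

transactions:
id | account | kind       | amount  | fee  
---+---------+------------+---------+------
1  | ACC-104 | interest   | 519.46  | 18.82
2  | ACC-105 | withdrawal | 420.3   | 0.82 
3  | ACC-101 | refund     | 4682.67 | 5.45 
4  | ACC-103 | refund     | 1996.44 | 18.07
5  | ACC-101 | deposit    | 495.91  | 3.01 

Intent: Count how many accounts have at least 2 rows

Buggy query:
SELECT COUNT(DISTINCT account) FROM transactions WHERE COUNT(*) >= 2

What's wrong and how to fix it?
Bug: COUNT(*) cannot appear in WHERE; the per-group count doesn't exist yet

Fix: Group first with HAVING COUNT(*) >= 2, then COUNT the resulting groups

Corrected query:
SELECT COUNT(*) FROM (SELECT account FROM transactions GROUP BY account HAVING COUNT(*) >= 2)

Result:
COUNT(*)
--------
1       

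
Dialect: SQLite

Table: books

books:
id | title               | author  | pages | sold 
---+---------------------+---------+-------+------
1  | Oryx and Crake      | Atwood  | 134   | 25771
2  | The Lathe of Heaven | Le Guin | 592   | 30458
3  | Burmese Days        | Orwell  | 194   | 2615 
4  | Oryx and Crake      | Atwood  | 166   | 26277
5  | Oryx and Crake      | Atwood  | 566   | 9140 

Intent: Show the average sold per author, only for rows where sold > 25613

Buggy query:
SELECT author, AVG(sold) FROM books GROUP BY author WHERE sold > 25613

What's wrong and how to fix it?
Bug: WHERE cannot follow GROUP BY

Fix: Place WHERE between FROM and GROUP BY

Corrected query:
SELECT author, AVG(sold) FROM books WHERE sold > 25613 GROUP BY author

Result:
author  | AVG(sold)
--------+----------
Atwood  | 26024    
Le Guin | 30458    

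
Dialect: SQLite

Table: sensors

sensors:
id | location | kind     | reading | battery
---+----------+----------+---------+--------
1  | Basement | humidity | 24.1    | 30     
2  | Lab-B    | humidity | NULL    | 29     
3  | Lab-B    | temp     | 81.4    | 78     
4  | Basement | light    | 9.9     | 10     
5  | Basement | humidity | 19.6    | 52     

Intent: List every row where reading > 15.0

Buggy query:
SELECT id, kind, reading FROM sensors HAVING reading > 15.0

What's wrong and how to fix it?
Bug: This is a non-aggregate query (no GROUP BY, no aggregates), so in SQLite the HAVING clause is invalid here; a row-level condition belongs in WHERE

Fix: Use WHERE for row-level filtering

Corrected query:
SELECT id, kind, reading FROM sensors WHERE reading > 15.0

Result:
id | kind     | reading
---+----------+--------
1  | humidity | 24.1   
3  | temp     | 81.4   
5  | humidity | 19.6   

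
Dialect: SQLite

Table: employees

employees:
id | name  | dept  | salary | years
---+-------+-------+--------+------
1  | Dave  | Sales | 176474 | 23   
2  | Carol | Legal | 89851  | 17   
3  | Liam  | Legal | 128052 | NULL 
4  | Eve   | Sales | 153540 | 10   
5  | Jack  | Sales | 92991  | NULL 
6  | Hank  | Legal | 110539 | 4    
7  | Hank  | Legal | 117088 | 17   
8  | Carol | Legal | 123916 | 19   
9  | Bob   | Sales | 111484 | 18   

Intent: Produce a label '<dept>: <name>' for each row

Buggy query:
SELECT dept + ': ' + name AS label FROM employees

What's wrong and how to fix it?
Bug: '+' is numeric addition; on text columns SQLite converts them to 0 instead of concatenating

Fix: Replace + with || to concatenate text

Corrected query:
SELECT dept || ': ' || name AS label FROM employees

Result:
label       
------------
Sales: Dave 
Legal: Carol
Legal: Liam 
Sales: Eve  
Sales: Jack 
Legal: Hank 
Legal: Hank 
Legal: Carol
Sales: Bob  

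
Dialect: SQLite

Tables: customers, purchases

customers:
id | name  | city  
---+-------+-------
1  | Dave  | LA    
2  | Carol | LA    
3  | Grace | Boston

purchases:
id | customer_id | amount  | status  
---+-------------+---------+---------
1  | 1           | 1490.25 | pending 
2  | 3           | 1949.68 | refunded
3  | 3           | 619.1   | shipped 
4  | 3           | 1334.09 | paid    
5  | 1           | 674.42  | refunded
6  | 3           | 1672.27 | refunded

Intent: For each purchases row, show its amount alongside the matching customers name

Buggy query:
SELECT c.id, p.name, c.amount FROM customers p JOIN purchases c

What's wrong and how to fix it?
Bug: Missing join condition: each purchases row is matched to all customers rows instead of just its own

Fix: Specify the join condition linking the foreign key to the parent id

Corrected query:
SELECT c.id, p.name, c.amount FROM customers p JOIN purchases c ON c.customer_id = p.id

Result:
id | name  | amount 
---+-------+--------
1  | Dave  | 1490.25
2  | Grace | 1949.68
3  | Grace | 619.1  
4  | Grace | 1334.09
5  | Dave  | 674.42 
6  | Grace | 1672.27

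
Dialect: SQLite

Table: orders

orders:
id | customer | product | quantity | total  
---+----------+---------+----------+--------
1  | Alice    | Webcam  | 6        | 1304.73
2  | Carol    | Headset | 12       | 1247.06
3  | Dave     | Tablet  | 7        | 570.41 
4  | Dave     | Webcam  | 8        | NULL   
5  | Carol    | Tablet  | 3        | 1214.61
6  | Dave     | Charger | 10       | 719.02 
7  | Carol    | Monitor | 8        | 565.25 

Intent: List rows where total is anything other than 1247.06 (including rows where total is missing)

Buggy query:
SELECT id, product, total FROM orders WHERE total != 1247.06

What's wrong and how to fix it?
Bug: 'total != 1247.06' is unknown when total is NULL, so NULL rows are silently excluded

Fix: Add an explicit OR total IS NULL to include the missing-value rows

Corrected query:
SELECT id, product, total FROM orders WHERE total != 1247.06 OR total IS NULL

Result:
id | product | total  
---+---------+--------
1  | Webcam  | 1304.73
3  | Tablet  | 570.41 
4  | Webcam  | NULL   
5  | Tablet  | 1214.61
6  | Charger | 719.02 
7  | Monitor | 565.25 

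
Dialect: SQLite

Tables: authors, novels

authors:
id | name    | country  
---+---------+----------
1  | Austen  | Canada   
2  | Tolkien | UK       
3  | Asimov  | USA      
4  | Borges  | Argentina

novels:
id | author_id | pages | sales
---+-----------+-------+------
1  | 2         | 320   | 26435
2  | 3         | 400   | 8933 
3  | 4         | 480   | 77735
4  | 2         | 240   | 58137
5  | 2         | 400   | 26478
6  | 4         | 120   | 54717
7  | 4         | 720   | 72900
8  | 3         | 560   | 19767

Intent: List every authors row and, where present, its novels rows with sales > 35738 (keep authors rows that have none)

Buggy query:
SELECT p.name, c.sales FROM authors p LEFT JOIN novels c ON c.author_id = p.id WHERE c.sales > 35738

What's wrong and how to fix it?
Bug: A WHERE condition on the right-hand table after LEFT JOIN drops unmatched parents

Fix: Move the right-table condition into the ON clause so unmatched parents are kept

Corrected query:
SELECT p.name, c.sales FROM authors p LEFT JOIN novels c ON c.author_id = p.id AND c.sales > 35738

Result:
name    | sales
--------+------
Austen  | NULL 
Tolkien | 58137
Asimov  | NULL 
Borges  | 54717
Borges  | 72900
Borges  | 77735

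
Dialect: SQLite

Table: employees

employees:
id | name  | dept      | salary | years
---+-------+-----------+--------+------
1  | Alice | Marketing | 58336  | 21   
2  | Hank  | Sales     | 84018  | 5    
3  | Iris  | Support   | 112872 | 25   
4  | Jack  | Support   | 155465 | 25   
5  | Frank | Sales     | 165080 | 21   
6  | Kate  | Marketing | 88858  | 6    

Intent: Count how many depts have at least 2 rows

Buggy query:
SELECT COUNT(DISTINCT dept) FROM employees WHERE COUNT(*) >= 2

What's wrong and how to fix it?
Bug: WHERE filters individual rows, not groups, so a group-level COUNT is invalid there

Fix: Use a subquery that GROUPs and filters with HAVING, then count its rows

Corrected query:
SELECT COUNT(*) FROM (SELECT dept FROM employees GROUP BY dept HAVING COUNT(*) >= 2)

Result:
COUNT(*)
--------
3       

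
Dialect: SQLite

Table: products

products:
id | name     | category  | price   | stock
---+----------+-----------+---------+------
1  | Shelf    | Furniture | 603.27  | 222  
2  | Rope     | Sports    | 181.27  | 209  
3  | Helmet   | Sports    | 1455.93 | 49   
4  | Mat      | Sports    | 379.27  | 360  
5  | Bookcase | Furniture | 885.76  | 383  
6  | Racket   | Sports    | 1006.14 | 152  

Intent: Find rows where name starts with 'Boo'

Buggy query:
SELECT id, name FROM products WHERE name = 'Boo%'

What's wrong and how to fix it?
Bug: '=' compares the literal string including the % character; pattern matching needs LIKE

Fix: Use LIKE for wildcard pattern matching

Corrected query:
SELECT id, name FROM products WHERE name LIKE 'Boo%'

Result:
id | name    
---+---------
5  | Bookcase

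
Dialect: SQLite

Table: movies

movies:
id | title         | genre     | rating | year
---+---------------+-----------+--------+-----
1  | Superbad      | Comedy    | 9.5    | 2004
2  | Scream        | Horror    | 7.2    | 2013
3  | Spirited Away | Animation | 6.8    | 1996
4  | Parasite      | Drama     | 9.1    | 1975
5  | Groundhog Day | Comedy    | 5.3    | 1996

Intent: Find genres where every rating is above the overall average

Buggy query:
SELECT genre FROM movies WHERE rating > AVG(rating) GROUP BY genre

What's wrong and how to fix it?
Bug: AVG() is an aggregate; it can't sit directly in WHERE

Fix: Use a subquery for AVG and a HAVING MIN(...) filter so the condition holds for every row in the group

Corrected query:
SELECT genre FROM movies GROUP BY genre HAVING MIN(rating) > (SELECT AVG(rating) FROM movies)

Result:
genre
-----
Drama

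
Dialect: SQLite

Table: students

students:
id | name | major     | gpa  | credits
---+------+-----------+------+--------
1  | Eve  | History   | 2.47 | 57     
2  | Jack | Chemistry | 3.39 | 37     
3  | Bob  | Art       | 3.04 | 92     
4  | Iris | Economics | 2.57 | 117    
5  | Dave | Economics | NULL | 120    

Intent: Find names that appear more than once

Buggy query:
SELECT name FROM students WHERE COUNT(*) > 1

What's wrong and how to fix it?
Bug: WHERE can't reference COUNT(*); aggregates are computed after WHERE

Fix: GROUP BY name, then filter groups with HAVING COUNT(*) > 1

Corrected query:
SELECT name FROM students GROUP BY name HAVING COUNT(*) > 1

Result:
(no rows)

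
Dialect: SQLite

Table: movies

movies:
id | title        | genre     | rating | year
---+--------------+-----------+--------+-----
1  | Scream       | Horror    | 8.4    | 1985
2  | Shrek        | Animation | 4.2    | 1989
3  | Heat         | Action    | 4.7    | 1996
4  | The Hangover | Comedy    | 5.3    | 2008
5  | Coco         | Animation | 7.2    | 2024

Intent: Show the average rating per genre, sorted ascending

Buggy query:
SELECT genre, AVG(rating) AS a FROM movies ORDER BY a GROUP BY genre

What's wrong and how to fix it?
Bug: ORDER BY appears before GROUP BY; SQL clause order requires GROUP BY first

Fix: Reorder: SELECT … FROM … GROUP BY … ORDER BY …

Corrected query:
SELECT genre, AVG(rating) AS a FROM movies GROUP BY genre ORDER BY a

Result:
genre     | a  
----------+----
Action    | 4.7
Comedy    | 5.3
Animation | 5.7
Horror    | 8.4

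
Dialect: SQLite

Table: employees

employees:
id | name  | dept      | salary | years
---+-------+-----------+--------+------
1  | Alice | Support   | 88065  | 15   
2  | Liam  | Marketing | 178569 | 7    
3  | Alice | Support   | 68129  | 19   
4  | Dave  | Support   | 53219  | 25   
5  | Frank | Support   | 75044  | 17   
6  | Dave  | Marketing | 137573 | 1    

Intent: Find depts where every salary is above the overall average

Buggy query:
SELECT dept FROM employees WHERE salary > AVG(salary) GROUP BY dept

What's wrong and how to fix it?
Bug: AVG() is an aggregate; it can't sit directly in WHERE

Fix: Use a subquery for AVG and a HAVING MIN(...) filter so the condition holds for every row in the group

Corrected query:
SELECT dept FROM employees GROUP BY dept HAVING MIN(salary) > (SELECT AVG(salary) FROM employees)

Result:
dept     
---------
Marketing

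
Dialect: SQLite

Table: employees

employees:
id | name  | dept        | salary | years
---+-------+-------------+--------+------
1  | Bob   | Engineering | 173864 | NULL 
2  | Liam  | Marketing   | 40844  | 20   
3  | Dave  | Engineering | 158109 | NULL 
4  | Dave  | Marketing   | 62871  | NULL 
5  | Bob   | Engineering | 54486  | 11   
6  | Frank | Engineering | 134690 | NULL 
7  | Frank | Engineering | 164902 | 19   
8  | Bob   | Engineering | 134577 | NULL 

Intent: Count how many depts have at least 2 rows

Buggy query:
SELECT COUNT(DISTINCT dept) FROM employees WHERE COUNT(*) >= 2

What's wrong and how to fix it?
Bug: COUNT(*) cannot appear in WHERE; the per-group count doesn't exist yet

Fix: Use a subquery that GROUPs and filters with HAVING, then count its rows

Corrected query:
SELECT COUNT(*) FROM (SELECT dept FROM employees GROUP BY dept HAVING COUNT(*) >= 2)

Result:
COUNT(*)
--------
2       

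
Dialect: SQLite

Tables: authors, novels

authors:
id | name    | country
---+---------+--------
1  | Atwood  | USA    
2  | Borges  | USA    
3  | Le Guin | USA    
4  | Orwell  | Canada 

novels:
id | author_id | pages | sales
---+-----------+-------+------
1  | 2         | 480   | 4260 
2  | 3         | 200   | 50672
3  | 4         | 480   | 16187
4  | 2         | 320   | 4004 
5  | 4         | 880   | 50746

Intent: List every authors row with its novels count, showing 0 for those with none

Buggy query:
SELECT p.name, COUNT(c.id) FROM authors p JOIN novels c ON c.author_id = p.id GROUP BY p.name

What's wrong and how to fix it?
Bug: INNER JOIN drops authors rows that have no matching novels rows

Fix: Switch to LEFT JOIN to retain unmatched parent rows

Corrected query:
SELECT p.name, COUNT(c.id) FROM authors p LEFT JOIN novels c ON c.author_id = p.id GROUP BY p.name

Result:
name    | COUNT(c.id)
--------+------------
Atwood  | 0          
Borges  | 2          
Le Guin | 1          
Orwell  | 2          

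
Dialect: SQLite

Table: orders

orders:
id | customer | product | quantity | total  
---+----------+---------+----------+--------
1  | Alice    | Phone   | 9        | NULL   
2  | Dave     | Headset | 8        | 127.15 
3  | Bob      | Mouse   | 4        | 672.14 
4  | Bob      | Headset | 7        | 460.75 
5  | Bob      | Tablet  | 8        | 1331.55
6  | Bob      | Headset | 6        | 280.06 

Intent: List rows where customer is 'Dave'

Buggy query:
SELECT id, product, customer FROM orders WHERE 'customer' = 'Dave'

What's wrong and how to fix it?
Bug: Single quotes denote string literals in SQL; the column name is being compared as a constant string

Fix: Remove the quotes around the column name (or use double quotes for an identifier)

Corrected query:
SELECT id, product, customer FROM orders WHERE customer = 'Dave'

Result:
id | product | customer
---+---------+---------
2  | Headset | Dave    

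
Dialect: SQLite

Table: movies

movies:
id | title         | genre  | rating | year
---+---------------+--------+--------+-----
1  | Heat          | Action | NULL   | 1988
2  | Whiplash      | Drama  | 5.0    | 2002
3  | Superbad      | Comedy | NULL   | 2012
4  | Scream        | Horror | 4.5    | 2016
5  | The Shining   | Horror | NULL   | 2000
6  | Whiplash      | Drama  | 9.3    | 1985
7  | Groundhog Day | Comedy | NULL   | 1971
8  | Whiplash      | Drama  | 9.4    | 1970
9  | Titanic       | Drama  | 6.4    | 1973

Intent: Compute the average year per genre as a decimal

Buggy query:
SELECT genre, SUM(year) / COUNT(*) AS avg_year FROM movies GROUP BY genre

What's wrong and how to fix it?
Bug: Both operands are integers, so '/' performs integer division and truncates

Fix: Multiply by 1.0 (or CAST to REAL) to force floating-point division

Corrected query:
SELECT genre, SUM(year) * 1.0 / COUNT(*) AS avg_year FROM movies GROUP BY genre

Result:
genre  | avg_year
-------+---------
Action | 1988    
Comedy | 1991.5  
Drama  | 1982.5  
Horror | 2008    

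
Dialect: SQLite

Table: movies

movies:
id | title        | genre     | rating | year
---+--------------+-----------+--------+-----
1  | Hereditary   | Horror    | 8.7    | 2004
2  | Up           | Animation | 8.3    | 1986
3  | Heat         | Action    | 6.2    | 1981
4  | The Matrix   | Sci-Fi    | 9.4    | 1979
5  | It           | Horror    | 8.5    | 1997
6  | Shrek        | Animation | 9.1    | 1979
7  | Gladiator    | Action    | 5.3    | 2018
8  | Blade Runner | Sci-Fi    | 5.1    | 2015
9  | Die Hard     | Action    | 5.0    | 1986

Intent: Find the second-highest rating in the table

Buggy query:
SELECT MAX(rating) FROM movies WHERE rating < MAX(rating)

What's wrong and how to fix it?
Bug: MAX(rating) on the right of the comparison is an aggregate-in-WHERE error

Fix: Compute the overall MAX in a subquery, then take MAX of rows below it

Corrected query:
SELECT MAX(rating) FROM movies WHERE rating < (SELECT MAX(rating) FROM movies)

Result:
MAX(rating)
-----------
9.1        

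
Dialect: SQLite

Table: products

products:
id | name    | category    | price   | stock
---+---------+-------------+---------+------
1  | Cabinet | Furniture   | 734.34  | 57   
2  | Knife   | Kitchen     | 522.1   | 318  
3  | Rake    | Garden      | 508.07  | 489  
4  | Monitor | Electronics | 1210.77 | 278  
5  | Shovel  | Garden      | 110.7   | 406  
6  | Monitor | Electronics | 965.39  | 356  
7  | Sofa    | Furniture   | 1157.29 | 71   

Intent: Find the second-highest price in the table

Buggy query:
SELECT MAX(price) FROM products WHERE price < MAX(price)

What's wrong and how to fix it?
Bug: The inner MAX is an aggregate inside WHERE, which is not allowed

Fix: Compute the overall MAX in a subquery, then take MAX of rows below it

Corrected query:
SELECT MAX(price) FROM products WHERE price < (SELECT MAX(price) FROM products)

Result:
MAX(price)
----------
1157.29   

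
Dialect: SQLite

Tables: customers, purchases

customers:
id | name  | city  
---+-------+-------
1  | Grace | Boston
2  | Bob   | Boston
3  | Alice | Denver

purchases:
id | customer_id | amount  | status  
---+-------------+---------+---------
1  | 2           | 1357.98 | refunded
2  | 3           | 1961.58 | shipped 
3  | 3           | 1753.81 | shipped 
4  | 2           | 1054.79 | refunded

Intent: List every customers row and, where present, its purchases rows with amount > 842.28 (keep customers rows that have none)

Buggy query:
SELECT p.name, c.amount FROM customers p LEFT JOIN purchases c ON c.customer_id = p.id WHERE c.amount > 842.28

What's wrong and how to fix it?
Bug: A WHERE condition on the right-hand table after LEFT JOIN drops unmatched parents

Fix: Move the right-table condition into the ON clause so unmatched parents are kept

Corrected query:
SELECT p.name, c.amount FROM customers p LEFT JOIN purchases c ON c.customer_id = p.id AND c.amount > 842.28

Result:
name  | amount 
------+--------
Grace | NULL   
Bob   | 1054.79
Bob   | 1357.98
Alice | 1753.81
Alice | 1961.58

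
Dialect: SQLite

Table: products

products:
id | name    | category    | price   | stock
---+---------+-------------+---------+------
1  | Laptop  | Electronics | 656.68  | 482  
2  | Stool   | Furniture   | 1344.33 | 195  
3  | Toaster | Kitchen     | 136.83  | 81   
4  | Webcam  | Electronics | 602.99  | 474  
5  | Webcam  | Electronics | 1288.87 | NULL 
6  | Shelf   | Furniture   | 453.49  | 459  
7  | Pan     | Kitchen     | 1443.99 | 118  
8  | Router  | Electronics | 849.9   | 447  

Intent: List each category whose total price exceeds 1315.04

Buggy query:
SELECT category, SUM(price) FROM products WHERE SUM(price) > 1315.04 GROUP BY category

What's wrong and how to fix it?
Bug: Aggregate functions cannot appear in a WHERE clause

Fix: Use HAVING (which filters groups after aggregation) instead of WHERE

Corrected query:
SELECT category, SUM(price) FROM products GROUP BY category HAVING SUM(price) > 1315.04

Result:
category    | SUM(price)
------------+-----------
Electronics | 3398.44   
Furniture   | 1797.82   
Kitchen     | 1580.82   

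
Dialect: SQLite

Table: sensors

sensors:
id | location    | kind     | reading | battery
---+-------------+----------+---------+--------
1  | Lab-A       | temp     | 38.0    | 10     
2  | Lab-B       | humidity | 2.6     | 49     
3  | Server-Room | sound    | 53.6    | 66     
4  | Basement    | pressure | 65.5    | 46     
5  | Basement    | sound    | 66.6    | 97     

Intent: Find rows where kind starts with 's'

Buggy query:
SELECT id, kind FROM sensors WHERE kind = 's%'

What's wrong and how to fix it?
Bug: '=' compares the literal string including the % character; pattern matching needs LIKE

Fix: Use LIKE for wildcard pattern matching

Corrected query:
SELECT id, kind FROM sensors WHERE kind LIKE 's%'

Result:
id | kind 
---+------
3  | sound
5  | sound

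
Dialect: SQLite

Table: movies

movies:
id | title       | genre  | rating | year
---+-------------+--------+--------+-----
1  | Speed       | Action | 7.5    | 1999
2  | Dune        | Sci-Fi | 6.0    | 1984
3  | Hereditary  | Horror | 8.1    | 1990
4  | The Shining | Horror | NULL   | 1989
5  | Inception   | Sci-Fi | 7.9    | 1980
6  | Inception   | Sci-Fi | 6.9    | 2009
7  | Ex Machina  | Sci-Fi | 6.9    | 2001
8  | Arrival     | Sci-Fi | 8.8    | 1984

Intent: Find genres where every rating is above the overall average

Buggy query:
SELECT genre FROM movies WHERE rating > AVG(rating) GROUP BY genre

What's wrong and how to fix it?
Bug: WHERE evaluates per row before aggregation, so AVG() is unavailable

Fix: Compute the overall average in a scalar subquery and compare each group's MIN against it in HAVING

Corrected query:
SELECT genre FROM movies GROUP BY genre HAVING MIN(rating) > (SELECT AVG(rating) FROM movies)

Result:
genre 
------
Action
Horror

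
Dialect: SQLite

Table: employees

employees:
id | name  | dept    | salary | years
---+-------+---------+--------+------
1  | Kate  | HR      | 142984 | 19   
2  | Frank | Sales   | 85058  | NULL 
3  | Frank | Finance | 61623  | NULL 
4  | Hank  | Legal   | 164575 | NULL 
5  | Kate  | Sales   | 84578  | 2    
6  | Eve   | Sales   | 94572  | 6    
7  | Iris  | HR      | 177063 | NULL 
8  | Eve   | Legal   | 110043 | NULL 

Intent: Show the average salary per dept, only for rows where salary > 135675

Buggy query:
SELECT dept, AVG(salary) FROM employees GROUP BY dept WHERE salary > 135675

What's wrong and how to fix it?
Bug: Row-level WHERE must come before GROUP BY in the clause order

Fix: Place WHERE between FROM and GROUP BY

Corrected query:
SELECT dept, AVG(salary) FROM employees WHERE salary > 135675 GROUP BY dept

Result:
dept  | AVG(salary)
------+------------
HR    | 160023.5   
Legal | 164575     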